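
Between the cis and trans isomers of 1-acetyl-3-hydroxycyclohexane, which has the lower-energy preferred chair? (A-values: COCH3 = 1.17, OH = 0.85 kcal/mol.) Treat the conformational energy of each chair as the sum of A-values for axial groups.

cis

At 1,3 positions (parity same): cis → (e,e or a,a); trans → (a,e or e,a).
Best chair for cis: E = 0.00 kcal/mol; best chair for trans: E = 0.85 kcal/mol.
The cis isomer is lower by 0.85 kcal/mol.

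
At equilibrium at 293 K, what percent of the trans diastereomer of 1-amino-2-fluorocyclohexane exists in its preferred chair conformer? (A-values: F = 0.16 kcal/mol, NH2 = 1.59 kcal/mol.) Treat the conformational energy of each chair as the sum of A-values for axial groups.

C1 and C2 have opposite parity, so for the trans isomer the two substituents are e,e in one chair and a,a in the other.
Chair I (fluoro axial, amino axial): E = 1.75 kcal/mol; chair II (fluoro equatorial, amino equatorial): E = 0.00 kcal/mol.
ΔG = 1.75 kcal/mol between the two chairs.
K = exp(ΔG/RT) with R = 1.987×10⁻³ kcal mol⁻¹ K⁻¹ and T = 293 K gives K ≈ 20.2.
Fraction in the lower-energy chair = K/(K+1) = 95.3%.

95.3%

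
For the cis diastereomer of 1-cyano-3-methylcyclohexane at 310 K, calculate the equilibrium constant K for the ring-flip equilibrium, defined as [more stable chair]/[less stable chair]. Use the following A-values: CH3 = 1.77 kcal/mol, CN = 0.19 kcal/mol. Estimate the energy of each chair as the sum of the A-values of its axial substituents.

K ≈ 24.1

C1 and C3 have the same parity, so for the cis isomer the two substituents are e,e in one chair and a,a in the other.
Chair I (methyl axial, cyano axial): E = 1.96 kcal/mol; chair II (methyl equatorial, cyano equatorial): E = 0.00 kcal/mol.
ΔG = 1.96 kcal/mol between the two chairs.
K = exp(ΔG/RT) with R = 1.987×10⁻³ kcal mol⁻¹ K⁻¹ and T = 310 K gives K ≈ 24.1.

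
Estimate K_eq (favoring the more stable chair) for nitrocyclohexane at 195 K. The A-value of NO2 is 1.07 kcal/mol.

One chair has the nitro group axial (E = 1.07 kcal/mol) and the other has it equatorial (E = 0).
ΔG = 1.07 kcal/mol between the two chairs.
K = exp(ΔG/RT) with R = 1.987×10⁻³ kcal mol⁻¹ K⁻¹ and T = 195 K gives K ≈ 15.8.

K ≈ 15.8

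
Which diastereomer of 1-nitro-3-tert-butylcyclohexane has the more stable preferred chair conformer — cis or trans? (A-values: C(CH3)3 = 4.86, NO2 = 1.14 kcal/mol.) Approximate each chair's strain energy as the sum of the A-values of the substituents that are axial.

At 1,3 positions (parity same): cis → (e,e or a,a); trans → (a,e or e,a).
Best chair for cis: E = 0.00 kcal/mol; best chair for trans: E = 1.14 kcal/mol.
The cis isomer is lower by 1.14 kcal/mol.

cis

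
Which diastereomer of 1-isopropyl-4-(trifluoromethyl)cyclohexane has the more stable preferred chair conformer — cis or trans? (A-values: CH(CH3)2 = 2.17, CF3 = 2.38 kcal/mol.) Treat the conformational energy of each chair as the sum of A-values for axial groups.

trans

At 1,4 positions (parity opposite): cis → (a,e or e,a); trans → (e,e or a,a).
Best chair for cis: E = 2.17 kcal/mol; best chair for trans: E = 0.00 kcal/mol.
The trans isomer is lower by 2.17 kcal/mol.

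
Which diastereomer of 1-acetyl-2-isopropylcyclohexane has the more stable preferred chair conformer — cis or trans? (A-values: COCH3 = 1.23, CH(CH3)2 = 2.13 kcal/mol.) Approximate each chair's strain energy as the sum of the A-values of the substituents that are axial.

At 1,2 positions (parity opposite): cis → (a,e or e,a); trans → (e,e or a,a).
Best chair for cis: E = 1.23 kcal/mol; best chair for trans: E = 0.00 kcal/mol.
The trans isomer is lower by 1.23 kcal/mol.

trans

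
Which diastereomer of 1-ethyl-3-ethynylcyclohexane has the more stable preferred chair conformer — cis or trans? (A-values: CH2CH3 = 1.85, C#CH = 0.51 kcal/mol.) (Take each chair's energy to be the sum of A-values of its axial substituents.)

cis

At 1,3 positions (parity same): cis → (e,e or a,a); trans → (a,e or e,a).
Best chair for cis: E = 0.00 kcal/mol; best chair for trans: E = 0.51 kcal/mol.
The cis isomer is lower by 0.51 kcal/mol.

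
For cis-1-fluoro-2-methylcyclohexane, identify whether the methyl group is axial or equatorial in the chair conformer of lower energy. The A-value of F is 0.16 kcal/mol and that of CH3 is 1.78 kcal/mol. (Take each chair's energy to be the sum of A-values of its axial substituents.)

C1 and C2 have opposite parity, so for the cis isomer the two substituents are one axial and one equatorial in each chair.
Chair I (fluoro axial, methyl equatorial): E = 0.16 kcal/mol.
Chair II (fluoro equatorial, methyl axial): E = 1.78 kcal/mol.
Chair I is the more stable (lower-energy) conformer, and in that chair the methyl group is equatorial.

equatorial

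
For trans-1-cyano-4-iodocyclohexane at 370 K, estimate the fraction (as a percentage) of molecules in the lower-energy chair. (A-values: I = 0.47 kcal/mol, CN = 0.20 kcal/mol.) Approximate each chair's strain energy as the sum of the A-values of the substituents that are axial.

C1 and C4 have opposite parity, so for the trans isomer the two substituents are e,e in one chair and a,a in the other.
Chair I (iodo axial, cyano axial): E = 0.67 kcal/mol; chair II (iodo equatorial, cyano equatorial): E = 0.00 kcal/mol.
ΔG = 0.67 kcal/mol between the two chairs.
K = exp(ΔG/RT) with R = 1.987×10⁻³ kcal mol⁻¹ K⁻¹ and T = 370 K gives K ≈ 2.49.
Fraction in the lower-energy chair = K/(K+1) = 71.3%.

71.3%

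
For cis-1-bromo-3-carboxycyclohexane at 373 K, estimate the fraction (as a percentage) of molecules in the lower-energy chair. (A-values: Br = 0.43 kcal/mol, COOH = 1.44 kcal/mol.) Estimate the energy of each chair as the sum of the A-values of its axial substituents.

C1 and C3 have the same parity, so for the cis isomer the two substituents are e,e in one chair and a,a in the other.
Chair I (bromo axial, carboxyl axial): E = 1.87 kcal/mol; chair II (bromo equatorial, carboxyl equatorial): E = 0.00 kcal/mol.
ΔG = 1.87 kcal/mol between the two chairs.
K = exp(ΔG/RT) with R = 1.987×10⁻³ kcal mol⁻¹ K⁻¹ and T = 373 K gives K ≈ 12.5.
Fraction in the lower-energy chair = K/(K+1) = 92.6%.

92.6%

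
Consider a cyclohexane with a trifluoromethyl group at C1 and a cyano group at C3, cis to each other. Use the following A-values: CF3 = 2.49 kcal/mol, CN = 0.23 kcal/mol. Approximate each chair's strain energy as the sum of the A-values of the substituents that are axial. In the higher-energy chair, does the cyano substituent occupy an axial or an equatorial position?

axial

C1 and C3 have the same parity, so for the cis isomer the two substituents are e,e in one chair and a,a in the other.
Chair I (trifluoromethyl axial, cyano axial): E = 2.72 kcal/mol.
Chair II (trifluoromethyl equatorial, cyano equatorial): E = 0.00 kcal/mol.
Chair I is the less stable (higher-energy) conformer, and in that chair the cyano group is axial.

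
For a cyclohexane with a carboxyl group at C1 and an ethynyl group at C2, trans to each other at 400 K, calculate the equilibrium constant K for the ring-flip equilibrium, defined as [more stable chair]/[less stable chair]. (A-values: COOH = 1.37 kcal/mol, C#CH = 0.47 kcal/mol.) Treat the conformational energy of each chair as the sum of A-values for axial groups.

C1 and C2 have opposite parity, so for the trans isomer the two substituents are e,e in one chair and a,a in the other.
Chair I (carboxyl axial, ethynyl axial): E = 1.84 kcal/mol; chair II (carboxyl equatorial, ethynyl equatorial): E = 0.00 kcal/mol.
ΔG = 1.84 kcal/mol between the two chairs.
K = exp(ΔG/RT) with R = 1.987×10⁻³ kcal mol⁻¹ K⁻¹ and T = 400 K gives K ≈ 10.1.

K ≈ 10.1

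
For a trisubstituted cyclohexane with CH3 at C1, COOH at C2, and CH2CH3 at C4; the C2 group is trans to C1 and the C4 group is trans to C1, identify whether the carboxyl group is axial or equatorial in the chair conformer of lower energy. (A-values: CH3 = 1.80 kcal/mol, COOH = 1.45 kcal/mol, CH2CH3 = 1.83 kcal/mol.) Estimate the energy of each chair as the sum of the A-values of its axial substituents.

equatorial

Chair I (methyl axial, carboxyl axial, ethyl axial): E = 5.08 kcal/mol.
Chair II (methyl equatorial, carboxyl equatorial, ethyl equatorial): E = 0.00 kcal/mol.
Chair II is the more stable (lower-energy) conformer, and in that chair the carboxyl group is equatorial.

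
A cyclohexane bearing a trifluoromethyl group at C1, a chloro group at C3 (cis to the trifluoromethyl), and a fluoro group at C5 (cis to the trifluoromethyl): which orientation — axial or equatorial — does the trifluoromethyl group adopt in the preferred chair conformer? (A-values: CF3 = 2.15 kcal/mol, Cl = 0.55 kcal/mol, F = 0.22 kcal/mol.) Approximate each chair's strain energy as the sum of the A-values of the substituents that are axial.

equatorial

Chair I (trifluoromethyl axial, chloro axial, fluoro axial): E = 2.92 kcal/mol.
Chair II (trifluoromethyl equatorial, chloro equatorial, fluoro equatorial): E = 0.00 kcal/mol.
Chair II is the more stable (lower-energy) conformer, and in that chair the trifluoromethyl group is equatorial.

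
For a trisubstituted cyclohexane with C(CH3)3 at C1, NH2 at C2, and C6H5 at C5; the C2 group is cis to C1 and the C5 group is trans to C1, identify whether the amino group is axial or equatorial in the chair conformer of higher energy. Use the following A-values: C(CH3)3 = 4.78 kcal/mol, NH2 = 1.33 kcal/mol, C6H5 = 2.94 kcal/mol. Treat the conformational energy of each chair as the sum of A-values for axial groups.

Chair I (tert-butyl axial, amino equatorial, phenyl equatorial): E = 4.78 kcal/mol.
Chair II (tert-butyl equatorial, amino axial, phenyl axial): E = 4.27 kcal/mol.
Chair I is the less stable (higher-energy) conformer, and in that chair the amino group is equatorial.

equatorial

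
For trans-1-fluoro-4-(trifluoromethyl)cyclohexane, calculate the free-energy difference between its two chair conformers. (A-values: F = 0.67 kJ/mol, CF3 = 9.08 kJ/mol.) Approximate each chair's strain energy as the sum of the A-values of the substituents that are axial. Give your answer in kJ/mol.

C1 and C4 have opposite parity, so for the trans isomer the two substituents are e,e in one chair and a,a in the other.
Chair I (fluoro axial, trifluoromethyl axial): E = 9.75 kJ/mol.
Chair II (fluoro equatorial, trifluoromethyl equatorial): E = 0.00 kJ/mol.
ΔE = 9.75 − 0.00 = 9.75 kJ/mol; chair II is more stable.

9.75 kJ/mol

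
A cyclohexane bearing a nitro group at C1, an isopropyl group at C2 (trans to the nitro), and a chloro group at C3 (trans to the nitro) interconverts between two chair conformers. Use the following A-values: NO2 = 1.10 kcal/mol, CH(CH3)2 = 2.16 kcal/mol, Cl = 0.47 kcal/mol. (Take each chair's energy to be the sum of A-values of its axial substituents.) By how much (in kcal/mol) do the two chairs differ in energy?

Chair I (nitro axial, isopropyl axial, chloro equatorial): E = 3.26 kcal/mol.
Chair II (nitro equatorial, isopropyl equatorial, chloro axial): E = 0.47 kcal/mol.
ΔE = 3.26 − 0.47 = 2.79 kcal/mol; chair II is more stable.

2.79 kcal/mol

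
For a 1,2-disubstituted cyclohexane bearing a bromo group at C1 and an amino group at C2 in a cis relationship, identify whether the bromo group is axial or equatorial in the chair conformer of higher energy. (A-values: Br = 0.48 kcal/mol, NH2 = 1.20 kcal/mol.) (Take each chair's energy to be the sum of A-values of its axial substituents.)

C1 and C2 have opposite parity, so for the cis isomer the two substituents are one axial and one equatorial in each chair.
Chair I (bromo axial, amino equatorial): E = 0.48 kcal/mol.
Chair II (bromo equatorial, amino axial): E = 1.20 kcal/mol.
Chair II is the less stable (higher-energy) conformer, and in that chair the bromo group is equatorial.

equatorial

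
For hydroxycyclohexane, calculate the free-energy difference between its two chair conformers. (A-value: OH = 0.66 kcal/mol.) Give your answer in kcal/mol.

0.66 kcal/mol

A monosubstituted cyclohexane has one chair with the hydroxyl group axial (E = A = 0.66 kcal/mol) and one with it equatorial (E = 0).
ΔE = 0.66 − 0 = 0.66 kcal/mol.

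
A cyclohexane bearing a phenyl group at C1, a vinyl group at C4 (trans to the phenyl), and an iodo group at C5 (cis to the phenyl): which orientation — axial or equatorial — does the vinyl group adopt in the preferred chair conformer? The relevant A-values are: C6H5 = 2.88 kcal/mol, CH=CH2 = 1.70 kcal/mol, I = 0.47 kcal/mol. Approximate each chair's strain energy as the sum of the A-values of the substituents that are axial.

Chair I (phenyl axial, vinyl axial, iodo axial): E = 5.05 kcal/mol.
Chair II (phenyl equatorial, vinyl equatorial, iodo equatorial): E = 0.00 kcal/mol.
Chair II is the more stable (lower-energy) conformer, and in that chair the vinyl group is equatorial.

equatorial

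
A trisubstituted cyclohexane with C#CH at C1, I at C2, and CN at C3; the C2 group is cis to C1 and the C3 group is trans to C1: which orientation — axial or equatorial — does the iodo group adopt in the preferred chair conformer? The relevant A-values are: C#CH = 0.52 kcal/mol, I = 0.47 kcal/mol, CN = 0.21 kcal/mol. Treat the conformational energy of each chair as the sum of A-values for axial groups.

equatorial

Chair I (ethynyl axial, iodo equatorial, cyano equatorial): E = 0.52 kcal/mol.
Chair II (ethynyl equatorial, iodo axial, cyano axial): E = 0.68 kcal/mol.
Chair I is the more stable (lower-energy) conformer, and in that chair the iodo group is equatorial.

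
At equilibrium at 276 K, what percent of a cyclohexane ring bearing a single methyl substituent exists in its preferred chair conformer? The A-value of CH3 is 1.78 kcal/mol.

96.3%

One chair has the methyl group axial (E = 1.78 kcal/mol) and the other has it equatorial (E = 0).
ΔG = 1.78 kcal/mol between the two chairs.
K = exp(ΔG/RT) with R = 1.987×10⁻³ kcal mol⁻¹ K⁻¹ and T = 276 K gives K ≈ 25.7.
Fraction in the lower-energy chair = K/(K+1) = 96.3%.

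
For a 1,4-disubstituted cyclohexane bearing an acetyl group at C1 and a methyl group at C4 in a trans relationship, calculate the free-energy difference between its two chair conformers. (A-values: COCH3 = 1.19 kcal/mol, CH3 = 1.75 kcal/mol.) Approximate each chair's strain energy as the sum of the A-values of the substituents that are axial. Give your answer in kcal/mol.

2.94 kcal/mol

C1 and C4 have opposite parity, so for the trans isomer the two substituents are e,e in one chair and a,a in the other.
Chair I (acetyl axial, methyl axial): E = 2.94 kcal/mol.
Chair II (acetyl equatorial, methyl equatorial): E = 0.00 kcal/mol.
ΔE = 2.94 − 0.00 = 2.94 kcal/mol; chair II is more stable.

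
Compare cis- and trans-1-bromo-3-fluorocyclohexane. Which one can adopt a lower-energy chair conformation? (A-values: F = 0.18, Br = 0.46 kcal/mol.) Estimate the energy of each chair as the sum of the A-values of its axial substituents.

cis

At 1,3 positions (parity same): cis → (e,e or a,a); trans → (a,e or e,a).
Best chair for cis: E = 0.00 kcal/mol; best chair for trans: E = 0.18 kcal/mol.
The cis isomer is lower by 0.18 kcal/mol.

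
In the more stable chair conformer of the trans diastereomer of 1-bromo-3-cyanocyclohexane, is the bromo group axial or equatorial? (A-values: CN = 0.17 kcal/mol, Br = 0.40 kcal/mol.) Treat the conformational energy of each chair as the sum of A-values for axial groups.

equatorial

C1 and C3 have the same parity, so for the trans isomer the two substituents are one axial and one equatorial in each chair.
Chair I (cyano axial, bromo equatorial): E = 0.17 kcal/mol.
Chair II (cyano equatorial, bromo axial): E = 0.40 kcal/mol.
Chair I is the more stable (lower-energy) conformer, and in that chair the bromo group is equatorial.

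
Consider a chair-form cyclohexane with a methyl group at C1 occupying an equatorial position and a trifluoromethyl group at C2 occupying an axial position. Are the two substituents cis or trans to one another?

cis

C1 and C2 have opposite parity, so their axial bonds point in opposite directions.
With opposite-parity carbons, two substituents on the same face are one axial and one equatorial; opposite faces give both axial or both equatorial.
Here the groups are equatorial/axial → same face → cis.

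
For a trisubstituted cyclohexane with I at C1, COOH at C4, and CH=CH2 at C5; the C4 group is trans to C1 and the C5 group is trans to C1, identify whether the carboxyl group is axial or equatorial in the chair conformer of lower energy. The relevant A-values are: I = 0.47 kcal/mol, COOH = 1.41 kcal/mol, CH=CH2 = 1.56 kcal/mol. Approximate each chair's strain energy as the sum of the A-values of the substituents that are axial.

Chair I (iodo axial, carboxyl axial, vinyl equatorial): E = 1.88 kcal/mol.
Chair II (iodo equatorial, carboxyl equatorial, vinyl axial): E = 1.56 kcal/mol.
Chair II is the more stable (lower-energy) conformer, and in that chair the carboxyl group is equatorial.

equatorial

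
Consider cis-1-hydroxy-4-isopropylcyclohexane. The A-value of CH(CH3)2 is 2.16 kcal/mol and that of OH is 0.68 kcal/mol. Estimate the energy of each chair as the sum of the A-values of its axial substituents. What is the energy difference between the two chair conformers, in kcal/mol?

1.48 kcal/mol

C1 and C4 have opposite parity, so for the cis isomer the two substituents are one axial and one equatorial in each chair.
Chair I (isopropyl axial, hydroxyl equatorial): E = 2.16 kcal/mol.
Chair II (isopropyl equatorial, hydroxyl axial): E = 0.68 kcal/mol.
ΔE = 2.16 − 0.68 = 1.48 kcal/mol; chair II is more stable.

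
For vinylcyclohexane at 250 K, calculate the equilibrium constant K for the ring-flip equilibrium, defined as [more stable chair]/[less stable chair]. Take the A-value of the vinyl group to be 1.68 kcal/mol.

One chair has the vinyl group axial (E = 1.68 kcal/mol) and the other has it equatorial (E = 0).
ΔG = 1.68 kcal/mol between the two chairs.
K = exp(ΔG/RT) with R = 1.987×10⁻³ kcal mol⁻¹ K⁻¹ and T = 250 K gives K ≈ 29.4.

K ≈ 29.4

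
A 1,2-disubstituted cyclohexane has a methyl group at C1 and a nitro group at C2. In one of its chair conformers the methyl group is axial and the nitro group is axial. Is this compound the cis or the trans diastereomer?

C1 and C2 have opposite parity, so their axial bonds point in opposite directions.
With opposite-parity carbons, two substituents on the same face are one axial and one equatorial; opposite faces give both axial or both equatorial.
Here the groups are axial/axial → opposite face → trans.

trans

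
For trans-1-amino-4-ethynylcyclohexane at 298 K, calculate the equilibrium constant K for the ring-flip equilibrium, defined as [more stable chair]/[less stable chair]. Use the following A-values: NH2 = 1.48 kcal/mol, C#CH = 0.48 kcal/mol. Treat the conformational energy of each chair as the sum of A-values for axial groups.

C1 and C4 have opposite parity, so for the trans isomer the two substituents are e,e in one chair and a,a in the other.
Chair I (amino axial, ethynyl axial): E = 1.96 kcal/mol; chair II (amino equatorial, ethynyl equatorial): E = 0.00 kcal/mol.
ΔG = 1.96 kcal/mol between the two chairs.
K = exp(ΔG/RT) with R = 1.987×10⁻³ kcal mol⁻¹ K⁻¹ and T = 298 K gives K ≈ 27.4.

K ≈ 27.4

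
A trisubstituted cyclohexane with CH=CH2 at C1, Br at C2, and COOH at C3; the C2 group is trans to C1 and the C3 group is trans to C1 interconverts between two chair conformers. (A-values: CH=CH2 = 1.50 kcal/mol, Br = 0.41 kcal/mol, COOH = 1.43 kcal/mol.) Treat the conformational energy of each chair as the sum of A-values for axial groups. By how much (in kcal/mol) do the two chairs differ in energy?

0.48 kcal/mol

Chair I (vinyl axial, bromo axial, carboxyl equatorial): E = 1.91 kcal/mol.
Chair II (vinyl equatorial, bromo equatorial, carboxyl axial): E = 1.43 kcal/mol.
ΔE = 1.91 − 1.43 = 0.48 kcal/mol; chair II is more stable.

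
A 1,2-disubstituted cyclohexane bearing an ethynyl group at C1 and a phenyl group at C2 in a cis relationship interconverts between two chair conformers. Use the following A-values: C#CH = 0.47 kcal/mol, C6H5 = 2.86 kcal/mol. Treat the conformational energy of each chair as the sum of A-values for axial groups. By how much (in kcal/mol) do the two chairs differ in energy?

C1 and C2 have opposite parity, so for the cis isomer the two substituents are one axial and one equatorial in each chair.
Chair I (ethynyl axial, phenyl equatorial): E = 0.47 kcal/mol.
Chair II (ethynyl equatorial, phenyl axial): E = 2.86 kcal/mol.
ΔE = 2.86 − 0.47 = 2.39 kcal/mol; chair I is more stable.

2.39 kcal/mol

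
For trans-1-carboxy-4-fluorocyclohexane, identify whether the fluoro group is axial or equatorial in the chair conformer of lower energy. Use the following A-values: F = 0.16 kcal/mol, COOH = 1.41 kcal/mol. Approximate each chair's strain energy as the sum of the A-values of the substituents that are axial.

equatorial

C1 and C4 have opposite parity, so for the trans isomer the two substituents are e,e in one chair and a,a in the other.
Chair I (fluoro axial, carboxyl axial): E = 1.57 kcal/mol.
Chair II (fluoro equatorial, carboxyl equatorial): E = 0.00 kcal/mol.
Chair II is the more stable (lower-energy) conformer, and in that chair the fluoro group is equatorial.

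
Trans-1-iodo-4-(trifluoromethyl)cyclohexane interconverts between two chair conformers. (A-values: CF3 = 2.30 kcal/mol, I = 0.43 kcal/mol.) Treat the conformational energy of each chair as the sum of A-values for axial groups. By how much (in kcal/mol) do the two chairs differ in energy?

C1 and C4 have opposite parity, so for the trans isomer the two substituents are e,e in one chair and a,a in the other.
Chair I (trifluoromethyl axial, iodo axial): E = 2.73 kcal/mol.
Chair II (trifluoromethyl equatorial, iodo equatorial): E = 0.00 kcal/mol.
ΔE = 2.73 − 0.00 = 2.73 kcal/mol; chair II is more stable.

2.73 kcal/mol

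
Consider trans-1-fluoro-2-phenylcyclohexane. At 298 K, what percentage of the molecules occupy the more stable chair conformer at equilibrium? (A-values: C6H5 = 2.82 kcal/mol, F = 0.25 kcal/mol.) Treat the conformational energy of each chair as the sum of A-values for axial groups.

99.4%

C1 and C2 have opposite parity, so for the trans isomer the two substituents are e,e in one chair and a,a in the other.
Chair I (phenyl axial, fluoro axial): E = 3.07 kcal/mol; chair II (phenyl equatorial, fluoro equatorial): E = 0.00 kcal/mol.
ΔG = 3.07 kcal/mol between the two chairs.
K = exp(ΔG/RT) with R = 1.987×10⁻³ kcal mol⁻¹ K⁻¹ and T = 298 K gives K ≈ 179.
Fraction in the lower-energy chair = K/(K+1) = 99.4%.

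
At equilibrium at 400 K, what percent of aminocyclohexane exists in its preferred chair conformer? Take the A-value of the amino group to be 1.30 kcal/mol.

One chair has the amino group axial (E = 1.30 kcal/mol) and the other has it equatorial (E = 0).
ΔG = 1.30 kcal/mol between the two chairs.
K = exp(ΔG/RT) with R = 1.987×10⁻³ kcal mol⁻¹ K⁻¹ and T = 400 K gives K ≈ 5.13.
Fraction in the lower-energy chair = K/(K+1) = 83.7%.

83.7%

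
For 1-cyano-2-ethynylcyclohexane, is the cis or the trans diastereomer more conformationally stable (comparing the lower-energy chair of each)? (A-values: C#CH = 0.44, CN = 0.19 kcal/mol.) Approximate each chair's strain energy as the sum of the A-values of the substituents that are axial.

At 1,2 positions (parity opposite): cis → (a,e or e,a); trans → (e,e or a,a).
Best chair for cis: E = 0.19 kcal/mol; best chair for trans: E = 0.00 kcal/mol.
The trans isomer is lower by 0.19 kcal/mol.

trans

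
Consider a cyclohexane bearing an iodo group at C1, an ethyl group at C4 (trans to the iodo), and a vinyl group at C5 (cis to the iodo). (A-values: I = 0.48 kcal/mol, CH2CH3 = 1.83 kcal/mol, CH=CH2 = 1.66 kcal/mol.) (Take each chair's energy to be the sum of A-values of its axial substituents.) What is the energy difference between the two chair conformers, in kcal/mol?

Chair I (iodo axial, ethyl axial, vinyl axial): E = 3.97 kcal/mol.
Chair II (iodo equatorial, ethyl equatorial, vinyl equatorial): E = 0.00 kcal/mol.
ΔE = 3.97 − 0.00 = 3.97 kcal/mol; chair II is more stable.

3.97 kcal/mol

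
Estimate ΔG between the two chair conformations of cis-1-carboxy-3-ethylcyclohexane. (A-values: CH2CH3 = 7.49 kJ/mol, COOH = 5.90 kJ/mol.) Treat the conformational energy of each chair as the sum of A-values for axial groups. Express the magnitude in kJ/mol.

13.39 kJ/mol

C1 and C3 have the same parity, so for the cis isomer the two substituents are e,e in one chair and a,a in the other.
Chair I (ethyl axial, carboxyl axial): E = 13.39 kJ/mol.
Chair II (ethyl equatorial, carboxyl equatorial): E = 0.00 kJ/mol.
ΔE = 13.39 − 0.00 = 13.39 kJ/mol; chair II is more stable.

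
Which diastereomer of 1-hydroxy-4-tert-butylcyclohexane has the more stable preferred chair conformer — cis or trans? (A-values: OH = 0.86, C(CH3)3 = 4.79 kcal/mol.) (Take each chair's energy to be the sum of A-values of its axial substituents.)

trans

At 1,4 positions (parity opposite): cis → (a,e or e,a); trans → (e,e or a,a).
Best chair for cis: E = 0.86 kcal/mol; best chair for trans: E = 0.00 kcal/mol.
The trans isomer is lower by 0.86 kcal/mol.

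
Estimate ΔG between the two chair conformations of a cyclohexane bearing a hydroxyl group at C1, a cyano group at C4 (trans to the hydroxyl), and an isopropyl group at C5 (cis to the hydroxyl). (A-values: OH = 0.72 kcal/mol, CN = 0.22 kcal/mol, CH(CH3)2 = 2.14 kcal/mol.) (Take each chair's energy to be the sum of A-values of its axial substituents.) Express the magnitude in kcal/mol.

3.08 kcal/mol

Chair I (hydroxyl axial, cyano axial, isopropyl axial): E = 3.08 kcal/mol.
Chair II (hydroxyl equatorial, cyano equatorial, isopropyl equatorial): E = 0.00 kcal/mol.
ΔE = 3.08 − 0.00 = 3.08 kcal/mol; chair II is more stable.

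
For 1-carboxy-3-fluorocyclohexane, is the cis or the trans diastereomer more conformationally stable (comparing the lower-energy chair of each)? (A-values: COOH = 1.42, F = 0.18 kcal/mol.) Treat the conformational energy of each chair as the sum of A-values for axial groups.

cis

At 1,3 positions (parity same): cis → (e,e or a,a); trans → (a,e or e,a).
Best chair for cis: E = 0.00 kcal/mol; best chair for trans: E = 0.18 kcal/mol.
The cis isomer is lower by 0.18 kcal/mol.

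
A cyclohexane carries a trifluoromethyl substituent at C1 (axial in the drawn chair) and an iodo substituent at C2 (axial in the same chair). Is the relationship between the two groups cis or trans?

trans

C1 and C2 have opposite parity, so their axial bonds point in opposite directions.
With opposite-parity carbons, two substituents on the same face are one axial and one equatorial; opposite faces give both axial or both equatorial.
Here the groups are axial/axial → opposite face → trans.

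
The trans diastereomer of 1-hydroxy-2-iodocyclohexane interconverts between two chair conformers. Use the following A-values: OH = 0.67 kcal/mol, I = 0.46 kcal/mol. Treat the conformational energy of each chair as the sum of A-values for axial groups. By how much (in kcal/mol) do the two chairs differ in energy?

1.13 kcal/mol

C1 and C2 have opposite parity, so for the trans isomer the two substituents are e,e in one chair and a,a in the other.
Chair I (hydroxyl axial, iodo axial): E = 1.13 kcal/mol.
Chair II (hydroxyl equatorial, iodo equatorial): E = 0.00 kcal/mol.
ΔE = 1.13 − 0.00 = 1.13 kcal/mol; chair II is more stable.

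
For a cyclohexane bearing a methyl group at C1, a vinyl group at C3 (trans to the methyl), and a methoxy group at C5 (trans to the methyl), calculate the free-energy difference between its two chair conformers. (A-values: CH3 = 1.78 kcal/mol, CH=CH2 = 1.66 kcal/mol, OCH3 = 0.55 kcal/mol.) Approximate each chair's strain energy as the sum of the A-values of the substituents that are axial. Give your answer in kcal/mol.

Chair I (methyl axial, vinyl equatorial, methoxy equatorial): E = 1.78 kcal/mol.
Chair II (methyl equatorial, vinyl axial, methoxy axial): E = 2.21 kcal/mol.
ΔE = 2.21 − 1.78 = 0.43 kcal/mol; chair I is more stable.

0.43 kcal/mol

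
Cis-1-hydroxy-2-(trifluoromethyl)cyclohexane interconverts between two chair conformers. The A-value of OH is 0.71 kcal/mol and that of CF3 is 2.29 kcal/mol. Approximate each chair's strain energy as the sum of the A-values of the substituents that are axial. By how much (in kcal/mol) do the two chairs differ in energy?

1.58 kcal/mol

C1 and C2 have opposite parity, so for the cis isomer the two substituents are one axial and one equatorial in each chair.
Chair I (hydroxyl axial, trifluoromethyl equatorial): E = 0.71 kcal/mol.
Chair II (hydroxyl equatorial, trifluoromethyl axial): E = 2.29 kcal/mol.
ΔE = 2.29 − 0.71 = 1.58 kcal/mol; chair I is more stable.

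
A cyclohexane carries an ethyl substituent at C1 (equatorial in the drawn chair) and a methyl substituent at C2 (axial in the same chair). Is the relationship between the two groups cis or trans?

cis

C1 and C2 have opposite parity, so their axial bonds point in opposite directions.
With opposite-parity carbons, two substituents on the same face are one axial and one equatorial; opposite faces give both axial or both equatorial.
Here the groups are equatorial/axial → same face → cis.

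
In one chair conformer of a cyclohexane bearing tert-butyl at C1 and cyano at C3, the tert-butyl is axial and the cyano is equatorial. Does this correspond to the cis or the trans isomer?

C1 and C3 have the same parity, so their axial bonds point in the same direction.
With same-parity carbons, two substituents on the same face are both axial or both equatorial; opposite faces give one of each.
Here the groups are axial/equatorial → opposite face → trans.

trans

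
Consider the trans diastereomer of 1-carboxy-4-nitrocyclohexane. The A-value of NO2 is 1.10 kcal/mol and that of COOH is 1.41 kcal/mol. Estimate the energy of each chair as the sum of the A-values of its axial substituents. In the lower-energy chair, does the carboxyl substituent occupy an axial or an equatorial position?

C1 and C4 have opposite parity, so for the trans isomer the two substituents are e,e in one chair and a,a in the other.
Chair I (nitro axial, carboxyl axial): E = 2.51 kcal/mol.
Chair II (nitro equatorial, carboxyl equatorial): E = 0.00 kcal/mol.
Chair II is the more stable (lower-energy) conformer, and in that chair the carboxyl group is equatorial.

equatorial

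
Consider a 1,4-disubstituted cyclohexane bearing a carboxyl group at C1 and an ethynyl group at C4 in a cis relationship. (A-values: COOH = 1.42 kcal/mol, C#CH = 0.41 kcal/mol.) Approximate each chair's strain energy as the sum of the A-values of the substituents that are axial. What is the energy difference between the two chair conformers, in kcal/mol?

1.01 kcal/mol

C1 and C4 have opposite parity, so for the cis isomer the two substituents are one axial and one equatorial in each chair.
Chair I (carboxyl axial, ethynyl equatorial): E = 1.42 kcal/mol.
Chair II (carboxyl equatorial, ethynyl axial): E = 0.41 kcal/mol.
ΔE = 1.42 − 0.41 = 1.01 kcal/mol; chair II is more stable.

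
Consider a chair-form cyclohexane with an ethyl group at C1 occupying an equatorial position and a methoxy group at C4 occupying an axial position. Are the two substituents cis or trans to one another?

cis

C1 and C4 have opposite parity, so their axial bonds point in opposite directions.
With opposite-parity carbons, two substituents on the same face are one axial and one equatorial; opposite faces give both axial or both equatorial.
Here the groups are equatorial/axial → same face → cis.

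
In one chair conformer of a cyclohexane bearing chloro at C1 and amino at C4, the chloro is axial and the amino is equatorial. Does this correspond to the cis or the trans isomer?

C1 and C4 have opposite parity, so their axial bonds point in opposite directions.
With opposite-parity carbons, two substituents on the same face are one axial and one equatorial; opposite faces give both axial or both equatorial.
Here the groups are axial/equatorial → same face → cis.

cis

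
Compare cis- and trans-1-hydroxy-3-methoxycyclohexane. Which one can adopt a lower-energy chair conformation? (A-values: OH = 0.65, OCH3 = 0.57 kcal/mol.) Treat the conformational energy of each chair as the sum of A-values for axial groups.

cis

At 1,3 positions (parity same): cis → (e,e or a,a); trans → (a,e or e,a).
Best chair for cis: E = 0.00 kcal/mol; best chair for trans: E = 0.57 kcal/mol.
The cis isomer is lower by 0.57 kcal/mol.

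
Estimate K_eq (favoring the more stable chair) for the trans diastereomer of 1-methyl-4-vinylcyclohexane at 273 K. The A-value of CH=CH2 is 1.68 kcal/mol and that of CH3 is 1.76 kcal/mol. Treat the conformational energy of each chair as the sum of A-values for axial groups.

K ≈ 568

C1 and C4 have opposite parity, so for the trans isomer the two substituents are e,e in one chair and a,a in the other.
Chair I (vinyl axial, methyl axial): E = 3.44 kcal/mol; chair II (vinyl equatorial, methyl equatorial): E = 0.00 kcal/mol.
ΔG = 3.44 kcal/mol between the two chairs.
K = exp(ΔG/RT) with R = 1.987×10⁻³ kcal mol⁻¹ K⁻¹ and T = 273 K gives K ≈ 568.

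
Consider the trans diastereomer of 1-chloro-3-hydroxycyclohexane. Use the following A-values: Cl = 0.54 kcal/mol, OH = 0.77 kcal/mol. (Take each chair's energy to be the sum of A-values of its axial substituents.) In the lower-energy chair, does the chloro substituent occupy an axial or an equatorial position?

C1 and C3 have the same parity, so for the trans isomer the two substituents are one axial and one equatorial in each chair.
Chair I (chloro axial, hydroxyl equatorial): E = 0.54 kcal/mol.
Chair II (chloro equatorial, hydroxyl axial): E = 0.77 kcal/mol.
Chair I is the more stable (lower-energy) conformer, and in that chair the chloro group is axial.

axial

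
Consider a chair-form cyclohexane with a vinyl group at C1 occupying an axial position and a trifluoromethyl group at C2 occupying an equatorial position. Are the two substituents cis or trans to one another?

cis

C1 and C2 have opposite parity, so their axial bonds point in opposite directions.
With opposite-parity carbons, two substituents on the same face are one axial and one equatorial; opposite faces give both axial or both equatorial.
Here the groups are axial/equatorial → same face → cis.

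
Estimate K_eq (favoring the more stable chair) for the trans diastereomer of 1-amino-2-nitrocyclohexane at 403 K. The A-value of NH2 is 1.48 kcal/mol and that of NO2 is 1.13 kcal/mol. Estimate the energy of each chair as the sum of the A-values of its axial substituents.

K ≈ 26.0

C1 and C2 have opposite parity, so for the trans isomer the two substituents are e,e in one chair and a,a in the other.
Chair I (amino axial, nitro axial): E = 2.61 kcal/mol; chair II (amino equatorial, nitro equatorial): E = 0.00 kcal/mol.
ΔG = 2.61 kcal/mol between the two chairs.
K = exp(ΔG/RT) with R = 1.987×10⁻³ kcal mol⁻¹ K⁻¹ and T = 403 K gives K ≈ 26.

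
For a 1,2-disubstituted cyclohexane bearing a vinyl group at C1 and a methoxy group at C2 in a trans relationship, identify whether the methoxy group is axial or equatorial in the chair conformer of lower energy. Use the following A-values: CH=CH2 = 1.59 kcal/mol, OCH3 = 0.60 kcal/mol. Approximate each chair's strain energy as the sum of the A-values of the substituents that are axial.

equatorial

C1 and C2 have opposite parity, so for the trans isomer the two substituents are e,e in one chair and a,a in the other.
Chair I (vinyl axial, methoxy axial): E = 2.19 kcal/mol.
Chair II (vinyl equatorial, methoxy equatorial): E = 0.00 kcal/mol.
Chair II is the more stable (lower-energy) conformer, and in that chair the methoxy group is equatorial.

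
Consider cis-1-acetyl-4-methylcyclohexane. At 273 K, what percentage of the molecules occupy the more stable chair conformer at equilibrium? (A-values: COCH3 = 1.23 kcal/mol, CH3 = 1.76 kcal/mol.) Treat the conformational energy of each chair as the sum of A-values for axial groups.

72.7%

C1 and C4 have opposite parity, so for the cis isomer the two substituents are one axial and one equatorial in each chair.
Chair I (acetyl axial, methyl equatorial): E = 1.23 kcal/mol; chair II (acetyl equatorial, methyl axial): E = 1.76 kcal/mol.
ΔG = 0.53 kcal/mol between the two chairs.
K = exp(ΔG/RT) with R = 1.987×10⁻³ kcal mol⁻¹ K⁻¹ and T = 273 K gives K ≈ 2.66.
Fraction in the lower-energy chair = K/(K+1) = 72.7%.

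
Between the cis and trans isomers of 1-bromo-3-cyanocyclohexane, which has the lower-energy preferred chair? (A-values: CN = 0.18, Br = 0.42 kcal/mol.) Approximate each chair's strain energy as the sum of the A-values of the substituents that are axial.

cis

At 1,3 positions (parity same): cis → (e,e or a,a); trans → (a,e or e,a).
Best chair for cis: E = 0.00 kcal/mol; best chair for trans: E = 0.18 kcal/mol.
The cis isomer is lower by 0.18 kcal/mol.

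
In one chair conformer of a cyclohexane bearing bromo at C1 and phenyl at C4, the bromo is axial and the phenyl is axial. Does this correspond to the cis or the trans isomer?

C1 and C4 have opposite parity, so their axial bonds point in opposite directions.
With opposite-parity carbons, two substituents on the same face are one axial and one equatorial; opposite faces give both axial or both equatorial.
Here the groups are axial/axial → opposite face → trans.

trans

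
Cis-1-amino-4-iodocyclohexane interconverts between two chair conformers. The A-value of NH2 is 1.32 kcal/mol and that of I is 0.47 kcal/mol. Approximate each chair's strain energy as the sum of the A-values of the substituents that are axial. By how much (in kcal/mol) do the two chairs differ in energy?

C1 and C4 have opposite parity, so for the cis isomer the two substituents are one axial and one equatorial in each chair.
Chair I (amino axial, iodo equatorial): E = 1.32 kcal/mol.
Chair II (amino equatorial, iodo axial): E = 0.47 kcal/mol.
ΔE = 1.32 − 0.47 = 0.85 kcal/mol; chair II is more stable.

0.85 kcal/mol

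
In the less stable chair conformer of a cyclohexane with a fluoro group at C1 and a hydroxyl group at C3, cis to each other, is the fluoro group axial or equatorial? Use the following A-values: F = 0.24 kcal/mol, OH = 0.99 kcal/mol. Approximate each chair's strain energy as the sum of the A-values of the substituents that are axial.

axial

C1 and C3 have the same parity, so for the cis isomer the two substituents are e,e in one chair and a,a in the other.
Chair I (fluoro axial, hydroxyl axial): E = 1.23 kcal/mol.
Chair II (fluoro equatorial, hydroxyl equatorial): E = 0.00 kcal/mol.
Chair I is the less stable (higher-energy) conformer, and in that chair the fluoro group is axial.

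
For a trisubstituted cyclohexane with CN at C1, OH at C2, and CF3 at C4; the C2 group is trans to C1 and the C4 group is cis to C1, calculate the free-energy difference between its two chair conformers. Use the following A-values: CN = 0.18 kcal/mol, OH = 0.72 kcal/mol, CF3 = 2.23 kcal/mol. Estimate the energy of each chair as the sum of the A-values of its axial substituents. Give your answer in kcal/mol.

1.33 kcal/mol

Chair I (cyano axial, hydroxyl axial, trifluoromethyl equatorial): E = 0.90 kcal/mol.
Chair II (cyano equatorial, hydroxyl equatorial, trifluoromethyl axial): E = 2.23 kcal/mol.
ΔE = 2.23 − 0.90 = 1.33 kcal/mol; chair I is more stable.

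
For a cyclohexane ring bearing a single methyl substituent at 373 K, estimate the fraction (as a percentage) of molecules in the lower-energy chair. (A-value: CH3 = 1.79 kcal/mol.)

One chair has the methyl group axial (E = 1.79 kcal/mol) and the other has it equatorial (E = 0).
ΔG = 1.79 kcal/mol between the two chairs.
K = exp(ΔG/RT) with R = 1.987×10⁻³ kcal mol⁻¹ K⁻¹ and T = 373 K gives K ≈ 11.2.
Fraction in the lower-energy chair = K/(K+1) = 91.8%.

91.8%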